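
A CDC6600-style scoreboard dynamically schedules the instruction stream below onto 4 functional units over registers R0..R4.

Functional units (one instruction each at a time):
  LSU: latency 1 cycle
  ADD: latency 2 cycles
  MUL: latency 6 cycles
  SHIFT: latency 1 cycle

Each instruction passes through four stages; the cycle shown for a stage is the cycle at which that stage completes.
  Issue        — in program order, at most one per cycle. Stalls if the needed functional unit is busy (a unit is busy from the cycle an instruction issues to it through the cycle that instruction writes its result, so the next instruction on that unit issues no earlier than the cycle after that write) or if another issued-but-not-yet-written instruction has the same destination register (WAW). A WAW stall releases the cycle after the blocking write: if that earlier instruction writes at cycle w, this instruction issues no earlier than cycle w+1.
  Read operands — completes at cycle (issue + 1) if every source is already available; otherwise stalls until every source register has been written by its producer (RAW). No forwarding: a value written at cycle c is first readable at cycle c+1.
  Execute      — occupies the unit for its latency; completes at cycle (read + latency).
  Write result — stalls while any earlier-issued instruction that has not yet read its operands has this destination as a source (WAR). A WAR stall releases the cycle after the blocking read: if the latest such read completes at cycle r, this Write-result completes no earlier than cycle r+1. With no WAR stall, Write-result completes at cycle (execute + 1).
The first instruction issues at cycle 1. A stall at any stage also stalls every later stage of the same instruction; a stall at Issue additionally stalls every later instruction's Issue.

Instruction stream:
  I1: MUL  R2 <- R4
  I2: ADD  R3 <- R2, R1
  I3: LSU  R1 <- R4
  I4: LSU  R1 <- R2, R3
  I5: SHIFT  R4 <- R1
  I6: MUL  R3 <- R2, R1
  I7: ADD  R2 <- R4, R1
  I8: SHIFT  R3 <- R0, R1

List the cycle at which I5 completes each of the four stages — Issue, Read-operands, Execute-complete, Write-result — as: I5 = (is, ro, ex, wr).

[1] I1 dispatched to MUL
[2] I1 operands ready · I2 dispatched to ADD
[3] I3 dispatched to LSU
[4] I3 operands ready
[5] I3 complete
[8] I1 complete
[9] R2←I1
[10] I2 operands ready
[11] R1←I3
[12] I2 complete · I4 dispatched to LSU
[13] R3←I2 · I5 dispatched to SHIFT
[14] I4 operands ready · I6 dispatched to MUL
[15] I4 complete · I7 dispatched to ADD
[16] R1←I4
[17] I5 operands ready · I6 operands ready
[18] I5 complete
[19] R4←I5
[20] I7 operands ready
[22] I7 complete
[23] I6 complete · R2←I7
[24] R3←I6
[25] I8 dispatched to SHIFT
[26] I8 operands ready
[27] I8 complete
[28] R3←I8

I5 = (13, 17, 18, 19)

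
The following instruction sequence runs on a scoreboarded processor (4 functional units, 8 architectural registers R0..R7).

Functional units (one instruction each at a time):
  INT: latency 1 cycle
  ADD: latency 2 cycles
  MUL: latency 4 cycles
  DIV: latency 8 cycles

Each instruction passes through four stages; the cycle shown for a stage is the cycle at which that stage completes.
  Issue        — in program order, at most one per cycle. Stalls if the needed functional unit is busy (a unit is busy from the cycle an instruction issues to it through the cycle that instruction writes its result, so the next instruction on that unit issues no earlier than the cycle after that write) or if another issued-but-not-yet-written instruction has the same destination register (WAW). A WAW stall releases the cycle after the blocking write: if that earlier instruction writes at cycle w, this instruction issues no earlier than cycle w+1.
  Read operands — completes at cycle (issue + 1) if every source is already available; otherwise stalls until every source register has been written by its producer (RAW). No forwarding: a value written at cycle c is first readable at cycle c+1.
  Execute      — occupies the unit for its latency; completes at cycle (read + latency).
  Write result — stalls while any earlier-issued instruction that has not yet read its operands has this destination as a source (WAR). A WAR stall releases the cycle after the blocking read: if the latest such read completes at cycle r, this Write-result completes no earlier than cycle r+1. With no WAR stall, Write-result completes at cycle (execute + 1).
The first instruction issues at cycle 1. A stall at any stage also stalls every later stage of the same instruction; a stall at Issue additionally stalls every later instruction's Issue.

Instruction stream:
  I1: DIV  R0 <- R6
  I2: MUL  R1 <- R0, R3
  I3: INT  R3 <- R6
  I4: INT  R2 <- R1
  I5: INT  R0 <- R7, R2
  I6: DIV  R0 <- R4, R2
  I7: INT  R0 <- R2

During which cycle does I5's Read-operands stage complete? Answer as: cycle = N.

cycle = 22

cycle 1: issue I1 (DIV)
cycle 2: I1 read-ops | issue I2 (MUL)
cycle 3: issue I3 (INT)
cycle 4: I3 read-ops
cycle 5: I3 finished on INT
cycle 10: I1 finished on DIV
cycle 11: I1→R0
cycle 12: I2 read-ops
cycle 13: I3→R3
cycle 14: issue I4 (INT)
cycle 16: I2 finished on MUL
cycle 17: I2→R1
cycle 18: I4 read-ops
cycle 19: I4 finished on INT
cycle 20: I4→R2
cycle 21: issue I5 (INT)
cycle 22: I5 read-ops
cycle 23: I5 finished on INT
cycle 24: I5→R0
cycle 25: issue I6 (DIV)
cycle 26: I6 read-ops
cycle 34: I6 finished on DIV
cycle 35: I6→R0
cycle 36: issue I7 (INT)
cycle 37: I7 read-ops
cycle 38: I7 finished on INT
cycle 39: I7→R0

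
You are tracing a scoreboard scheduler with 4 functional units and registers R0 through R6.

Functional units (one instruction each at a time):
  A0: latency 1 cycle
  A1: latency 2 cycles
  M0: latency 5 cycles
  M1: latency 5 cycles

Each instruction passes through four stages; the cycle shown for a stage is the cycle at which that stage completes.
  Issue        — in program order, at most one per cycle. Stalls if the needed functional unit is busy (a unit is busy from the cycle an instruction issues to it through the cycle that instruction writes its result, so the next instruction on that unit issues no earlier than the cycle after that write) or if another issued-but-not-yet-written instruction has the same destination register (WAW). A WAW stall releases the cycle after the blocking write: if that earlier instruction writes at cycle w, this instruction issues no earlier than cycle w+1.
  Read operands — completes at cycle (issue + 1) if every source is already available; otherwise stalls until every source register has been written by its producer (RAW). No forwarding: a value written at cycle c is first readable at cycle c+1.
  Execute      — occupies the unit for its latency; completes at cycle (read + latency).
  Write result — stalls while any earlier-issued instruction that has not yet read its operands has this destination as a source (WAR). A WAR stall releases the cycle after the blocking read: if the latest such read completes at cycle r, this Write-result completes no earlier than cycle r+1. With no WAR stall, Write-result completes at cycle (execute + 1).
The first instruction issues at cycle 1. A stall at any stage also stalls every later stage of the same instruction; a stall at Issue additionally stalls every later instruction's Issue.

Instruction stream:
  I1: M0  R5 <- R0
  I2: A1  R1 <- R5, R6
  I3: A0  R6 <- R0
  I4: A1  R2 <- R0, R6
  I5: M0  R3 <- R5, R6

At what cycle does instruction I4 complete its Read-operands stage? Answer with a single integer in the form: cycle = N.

1) issue 1, read 2, done 7, write 8
2) issue 2, read 9, done 11, write 12  <RAW R5: wait I1 write@8>
3) issue 3, read 4, done 5, write 10  <WAR R6: wait I2 read@9>
4) issue 13, read 14, done 16, write 17  <struct: A1 busy until I2 writes@12>
5) issue 14, read 15, done 20, write 21

cycle = 14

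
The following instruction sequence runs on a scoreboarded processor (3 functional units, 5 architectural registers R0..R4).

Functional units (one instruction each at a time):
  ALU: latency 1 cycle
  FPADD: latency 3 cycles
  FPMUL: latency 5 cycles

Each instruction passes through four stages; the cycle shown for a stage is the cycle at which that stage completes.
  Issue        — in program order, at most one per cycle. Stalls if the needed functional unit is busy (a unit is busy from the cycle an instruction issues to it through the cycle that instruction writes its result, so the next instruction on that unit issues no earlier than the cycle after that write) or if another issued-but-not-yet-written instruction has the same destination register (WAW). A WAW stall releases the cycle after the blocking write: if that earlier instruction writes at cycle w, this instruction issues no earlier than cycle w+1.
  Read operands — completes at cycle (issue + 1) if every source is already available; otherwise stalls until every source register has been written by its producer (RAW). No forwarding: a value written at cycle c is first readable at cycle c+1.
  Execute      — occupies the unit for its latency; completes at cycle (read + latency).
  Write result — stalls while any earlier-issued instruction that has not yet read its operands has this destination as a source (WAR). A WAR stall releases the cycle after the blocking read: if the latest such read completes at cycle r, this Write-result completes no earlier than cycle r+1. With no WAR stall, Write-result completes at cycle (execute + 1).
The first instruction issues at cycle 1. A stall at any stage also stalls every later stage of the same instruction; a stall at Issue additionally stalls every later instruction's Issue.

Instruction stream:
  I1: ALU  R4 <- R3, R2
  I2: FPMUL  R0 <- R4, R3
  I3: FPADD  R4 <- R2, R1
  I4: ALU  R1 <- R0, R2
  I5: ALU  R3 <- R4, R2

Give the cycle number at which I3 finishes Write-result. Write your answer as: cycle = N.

cycle = 10

I1: IS=1 RO=2 EX=3 WR=4
I2: IS=2 RO=5 EX=10 WR=11  [RAW R4: wait I1 write@4]
I3: IS=5 RO=6 EX=9 WR=10  [WAW R4: wait I1 write@4]
I4: IS=6 RO=12 EX=13 WR=14  [RAW R0: wait I2 write@11]
I5: IS=15 RO=16 EX=17 WR=18  [struct: ALU busy until I4 writes@14]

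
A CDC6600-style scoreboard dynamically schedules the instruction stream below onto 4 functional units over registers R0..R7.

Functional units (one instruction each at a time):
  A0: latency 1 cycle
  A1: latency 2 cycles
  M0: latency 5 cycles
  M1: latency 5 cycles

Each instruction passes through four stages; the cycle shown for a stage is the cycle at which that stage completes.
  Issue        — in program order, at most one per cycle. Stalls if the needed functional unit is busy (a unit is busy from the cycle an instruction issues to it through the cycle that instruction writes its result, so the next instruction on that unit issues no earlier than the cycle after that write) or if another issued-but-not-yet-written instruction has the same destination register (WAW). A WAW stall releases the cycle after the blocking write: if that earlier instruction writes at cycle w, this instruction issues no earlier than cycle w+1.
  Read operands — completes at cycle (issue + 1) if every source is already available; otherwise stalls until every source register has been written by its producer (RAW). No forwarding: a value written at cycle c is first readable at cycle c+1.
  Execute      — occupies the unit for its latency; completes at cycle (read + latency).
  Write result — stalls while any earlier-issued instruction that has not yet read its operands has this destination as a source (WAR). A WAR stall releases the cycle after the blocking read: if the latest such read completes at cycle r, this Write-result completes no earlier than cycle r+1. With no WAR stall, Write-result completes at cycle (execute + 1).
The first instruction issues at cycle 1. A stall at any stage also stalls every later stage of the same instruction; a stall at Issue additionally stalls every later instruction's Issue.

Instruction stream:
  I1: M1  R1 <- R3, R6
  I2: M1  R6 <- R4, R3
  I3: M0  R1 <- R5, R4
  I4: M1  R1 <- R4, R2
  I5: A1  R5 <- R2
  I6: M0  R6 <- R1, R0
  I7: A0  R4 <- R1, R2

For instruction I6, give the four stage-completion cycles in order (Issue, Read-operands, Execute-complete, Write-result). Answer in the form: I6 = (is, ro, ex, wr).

[1] I1→M1
[2] I1 RO
[7] I1 EX
[8] I1 WR R1
[9] I2→M1
[10] I2 RO, I3→M0
[11] I3 RO
[15] I2 EX
[16] I2 WR R6, I3 EX
[17] I3 WR R1
[18] I4→M1
[19] I4 RO, I5→A1
[20] I5 RO, I6→M0
[21] I7→A0
[22] I5 EX
[23] I5 WR R5
[24] I4 EX
[25] I4 WR R1
[26] I6 RO, I7 RO
[27] I7 EX
[28] I7 WR R4
[31] I6 EX
[32] I6 WR R6

I6 = (20, 26, 31, 32)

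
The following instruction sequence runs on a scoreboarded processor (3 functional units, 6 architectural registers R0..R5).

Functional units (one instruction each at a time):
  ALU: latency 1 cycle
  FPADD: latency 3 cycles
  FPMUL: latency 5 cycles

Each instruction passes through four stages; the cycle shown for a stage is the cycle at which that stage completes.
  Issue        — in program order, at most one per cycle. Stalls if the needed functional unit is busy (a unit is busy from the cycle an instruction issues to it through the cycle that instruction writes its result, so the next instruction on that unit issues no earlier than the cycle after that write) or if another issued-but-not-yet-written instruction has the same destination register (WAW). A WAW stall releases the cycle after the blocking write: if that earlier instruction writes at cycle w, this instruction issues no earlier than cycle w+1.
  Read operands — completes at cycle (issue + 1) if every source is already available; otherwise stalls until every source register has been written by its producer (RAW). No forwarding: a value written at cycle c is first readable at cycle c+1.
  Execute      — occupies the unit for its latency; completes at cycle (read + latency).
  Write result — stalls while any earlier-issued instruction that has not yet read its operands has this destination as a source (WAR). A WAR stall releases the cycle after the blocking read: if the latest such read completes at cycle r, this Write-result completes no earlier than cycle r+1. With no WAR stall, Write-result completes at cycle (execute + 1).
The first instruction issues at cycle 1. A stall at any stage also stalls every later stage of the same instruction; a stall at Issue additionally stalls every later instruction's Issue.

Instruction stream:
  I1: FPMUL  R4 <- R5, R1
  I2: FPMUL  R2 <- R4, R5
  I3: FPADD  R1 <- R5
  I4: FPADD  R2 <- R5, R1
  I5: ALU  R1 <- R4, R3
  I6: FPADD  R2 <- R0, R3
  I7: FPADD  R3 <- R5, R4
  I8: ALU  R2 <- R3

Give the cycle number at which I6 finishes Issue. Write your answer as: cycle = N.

cycle 1: issue I1 (FPMUL)
cycle 2: I1 read-ops
cycle 7: I1 finished on FPMUL
cycle 8: I1→R4
cycle 9: issue I2 (FPMUL)
cycle 10: I2 read-ops, issue I3 (FPADD)
cycle 11: I3 read-ops
cycle 14: I3 finished on FPADD
cycle 15: I2 finished on FPMUL, I3→R1
cycle 16: I2→R2
cycle 17: issue I4 (FPADD)
cycle 18: I4 read-ops, issue I5 (ALU)
cycle 19: I5 read-ops
cycle 20: I5 finished on ALU
cycle 21: I4 finished on FPADD, I5→R1
cycle 22: I4→R2
cycle 23: issue I6 (FPADD)
cycle 24: I6 read-ops
cycle 27: I6 finished on FPADD
cycle 28: I6→R2
cycle 29: issue I7 (FPADD)
cycle 30: I7 read-ops, issue I8 (ALU)
cycle 33: I7 finished on FPADD
cycle 34: I7→R3
cycle 35: I8 read-ops
cycle 36: I8 finished on ALU
cycle 37: I8→R2

cycle = 23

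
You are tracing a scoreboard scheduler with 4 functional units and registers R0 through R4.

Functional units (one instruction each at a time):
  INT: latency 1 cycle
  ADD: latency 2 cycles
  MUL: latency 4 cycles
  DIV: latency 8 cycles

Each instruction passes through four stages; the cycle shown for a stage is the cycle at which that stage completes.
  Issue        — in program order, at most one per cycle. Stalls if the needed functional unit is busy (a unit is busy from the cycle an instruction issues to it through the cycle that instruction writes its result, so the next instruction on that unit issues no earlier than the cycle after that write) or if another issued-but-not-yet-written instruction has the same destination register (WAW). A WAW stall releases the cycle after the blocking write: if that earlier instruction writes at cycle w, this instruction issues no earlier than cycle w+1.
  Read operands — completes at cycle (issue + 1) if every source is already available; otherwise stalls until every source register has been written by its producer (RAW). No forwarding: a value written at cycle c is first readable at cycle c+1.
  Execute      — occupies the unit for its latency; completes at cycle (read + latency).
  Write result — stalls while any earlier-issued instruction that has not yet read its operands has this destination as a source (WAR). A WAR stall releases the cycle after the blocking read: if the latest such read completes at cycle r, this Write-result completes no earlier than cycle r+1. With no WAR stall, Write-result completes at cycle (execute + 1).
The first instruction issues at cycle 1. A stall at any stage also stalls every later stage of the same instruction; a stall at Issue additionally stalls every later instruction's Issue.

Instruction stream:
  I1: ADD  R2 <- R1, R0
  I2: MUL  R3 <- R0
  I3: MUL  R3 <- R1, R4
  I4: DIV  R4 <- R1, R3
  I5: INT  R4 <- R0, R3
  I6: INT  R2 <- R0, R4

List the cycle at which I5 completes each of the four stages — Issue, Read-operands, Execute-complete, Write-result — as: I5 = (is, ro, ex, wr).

I5 = (26, 27, 28, 29)

t=1  I1→ADD
t=2  I1 RO · I2→MUL
t=3  I2 RO
t=4  I1 EX
t=5  I1 WR R2
t=7  I2 EX
t=8  I2 WR R3
t=9  I3→MUL
t=10  I3 RO · I4→DIV
t=14  I3 EX
t=15  I3 WR R3
t=16  I4 RO
t=24  I4 EX
t=25  I4 WR R4
t=26  I5→INT
t=27  I5 RO
t=28  I5 EX
t=29  I5 WR R4
t=30  I6→INT
t=31  I6 RO
t=32  I6 EX
t=33  I6 WR R2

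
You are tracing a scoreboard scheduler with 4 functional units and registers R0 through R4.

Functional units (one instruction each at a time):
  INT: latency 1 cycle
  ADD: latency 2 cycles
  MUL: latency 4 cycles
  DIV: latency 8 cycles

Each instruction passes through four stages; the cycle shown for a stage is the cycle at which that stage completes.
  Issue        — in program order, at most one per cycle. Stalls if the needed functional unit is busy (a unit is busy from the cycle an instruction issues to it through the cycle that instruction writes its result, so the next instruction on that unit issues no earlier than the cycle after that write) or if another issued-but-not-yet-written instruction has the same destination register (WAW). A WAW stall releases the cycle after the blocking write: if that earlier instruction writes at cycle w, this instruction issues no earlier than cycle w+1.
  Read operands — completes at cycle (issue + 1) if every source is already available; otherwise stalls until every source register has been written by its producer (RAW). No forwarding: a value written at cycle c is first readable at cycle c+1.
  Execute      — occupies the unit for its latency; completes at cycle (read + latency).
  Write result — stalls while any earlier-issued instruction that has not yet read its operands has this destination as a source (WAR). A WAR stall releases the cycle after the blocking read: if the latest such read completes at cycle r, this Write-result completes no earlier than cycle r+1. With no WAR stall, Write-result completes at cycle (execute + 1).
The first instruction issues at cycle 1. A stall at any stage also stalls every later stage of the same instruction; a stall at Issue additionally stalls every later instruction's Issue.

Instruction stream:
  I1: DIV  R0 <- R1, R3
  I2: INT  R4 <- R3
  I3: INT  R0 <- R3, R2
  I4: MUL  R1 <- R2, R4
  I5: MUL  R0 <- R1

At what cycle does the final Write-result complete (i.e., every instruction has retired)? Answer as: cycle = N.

cycle = 26

  I1 | 1 | 2 | 10 | 11
  I2 | 2 | 3 | 4 | 5
  I3 | 12 | 13 | 14 | 15   WAW R0: wait I1 write@11
  I4 | 13 | 14 | 18 | 19
  I5 | 20 | 21 | 25 | 26   struct: MUL busy until I4 writes@19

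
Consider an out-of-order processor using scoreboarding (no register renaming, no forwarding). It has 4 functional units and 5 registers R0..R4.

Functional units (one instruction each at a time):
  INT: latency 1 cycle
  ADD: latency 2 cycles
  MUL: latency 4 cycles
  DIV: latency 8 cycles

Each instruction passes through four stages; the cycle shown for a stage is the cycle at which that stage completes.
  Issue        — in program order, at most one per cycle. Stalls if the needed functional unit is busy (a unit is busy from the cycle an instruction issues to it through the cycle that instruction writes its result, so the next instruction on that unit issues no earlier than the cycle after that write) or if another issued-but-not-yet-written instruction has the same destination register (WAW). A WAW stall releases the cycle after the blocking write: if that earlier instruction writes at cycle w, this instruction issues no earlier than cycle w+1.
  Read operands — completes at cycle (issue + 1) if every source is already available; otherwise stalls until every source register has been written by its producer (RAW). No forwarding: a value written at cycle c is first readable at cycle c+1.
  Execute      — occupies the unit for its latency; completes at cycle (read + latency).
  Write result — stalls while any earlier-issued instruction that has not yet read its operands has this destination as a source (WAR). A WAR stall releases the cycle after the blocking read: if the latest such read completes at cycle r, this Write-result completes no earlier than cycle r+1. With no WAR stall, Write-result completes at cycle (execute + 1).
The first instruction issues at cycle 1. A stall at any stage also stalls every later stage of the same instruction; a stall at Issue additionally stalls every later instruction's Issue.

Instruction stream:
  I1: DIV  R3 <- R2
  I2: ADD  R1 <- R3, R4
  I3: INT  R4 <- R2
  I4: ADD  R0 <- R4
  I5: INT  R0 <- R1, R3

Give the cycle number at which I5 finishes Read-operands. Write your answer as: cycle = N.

c1: I1 issues→DIV
c2: I1 reads · I2 issues→ADD
c3: I3 issues→INT
c4: I3 reads
c5: I3 exec-done
c10: I1 exec-done
c11: I1 writes R3
c12: I2 reads
c13: I3 writes R4
c14: I2 exec-done
c15: I2 writes R1
c16: I4 issues→ADD
c17: I4 reads
c19: I4 exec-done
c20: I4 writes R0
c21: I5 issues→INT
c22: I5 reads
c23: I5 exec-done
c24: I5 writes R0

cycle = 22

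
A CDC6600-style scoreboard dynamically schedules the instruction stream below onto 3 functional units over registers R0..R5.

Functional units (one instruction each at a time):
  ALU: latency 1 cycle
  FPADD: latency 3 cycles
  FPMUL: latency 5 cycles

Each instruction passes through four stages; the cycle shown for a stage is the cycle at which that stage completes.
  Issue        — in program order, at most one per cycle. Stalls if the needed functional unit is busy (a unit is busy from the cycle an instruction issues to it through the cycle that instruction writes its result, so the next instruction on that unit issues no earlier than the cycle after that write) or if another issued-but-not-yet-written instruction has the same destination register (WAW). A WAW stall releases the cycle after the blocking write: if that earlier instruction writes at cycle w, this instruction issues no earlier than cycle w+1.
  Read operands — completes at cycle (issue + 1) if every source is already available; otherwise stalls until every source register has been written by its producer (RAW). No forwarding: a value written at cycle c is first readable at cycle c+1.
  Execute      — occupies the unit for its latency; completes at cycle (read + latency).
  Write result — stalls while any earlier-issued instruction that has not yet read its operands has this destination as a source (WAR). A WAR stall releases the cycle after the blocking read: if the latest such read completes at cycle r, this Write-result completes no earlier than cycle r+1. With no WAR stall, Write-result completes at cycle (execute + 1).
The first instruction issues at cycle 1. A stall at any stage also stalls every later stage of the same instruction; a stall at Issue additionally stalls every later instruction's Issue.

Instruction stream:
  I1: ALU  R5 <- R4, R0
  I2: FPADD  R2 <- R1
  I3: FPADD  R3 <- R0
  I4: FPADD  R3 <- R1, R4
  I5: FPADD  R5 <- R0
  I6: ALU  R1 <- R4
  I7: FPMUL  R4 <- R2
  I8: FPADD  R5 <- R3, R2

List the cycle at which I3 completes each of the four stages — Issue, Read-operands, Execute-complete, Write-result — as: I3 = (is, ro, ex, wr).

I3 = (8, 9, 12, 13)

cycle 1: I1→ALU
cycle 2: I1 RO · I2→FPADD
cycle 3: I1 EX · I2 RO
cycle 4: I1 WR R5
cycle 6: I2 EX
cycle 7: I2 WR R2
cycle 8: I3→FPADD
cycle 9: I3 RO
cycle 12: I3 EX
cycle 13: I3 WR R3
cycle 14: I4→FPADD
cycle 15: I4 RO
cycle 18: I4 EX
cycle 19: I4 WR R3
cycle 20: I5→FPADD
cycle 21: I5 RO · I6→ALU
cycle 22: I6 RO · I7→FPMUL
cycle 23: I6 EX · I7 RO
cycle 24: I5 EX · I6 WR R1
cycle 25: I5 WR R5
cycle 26: I8→FPADD
cycle 27: I8 RO
cycle 28: I7 EX
cycle 29: I7 WR R4
cycle 30: I8 EX
cycle 31: I8 WR R5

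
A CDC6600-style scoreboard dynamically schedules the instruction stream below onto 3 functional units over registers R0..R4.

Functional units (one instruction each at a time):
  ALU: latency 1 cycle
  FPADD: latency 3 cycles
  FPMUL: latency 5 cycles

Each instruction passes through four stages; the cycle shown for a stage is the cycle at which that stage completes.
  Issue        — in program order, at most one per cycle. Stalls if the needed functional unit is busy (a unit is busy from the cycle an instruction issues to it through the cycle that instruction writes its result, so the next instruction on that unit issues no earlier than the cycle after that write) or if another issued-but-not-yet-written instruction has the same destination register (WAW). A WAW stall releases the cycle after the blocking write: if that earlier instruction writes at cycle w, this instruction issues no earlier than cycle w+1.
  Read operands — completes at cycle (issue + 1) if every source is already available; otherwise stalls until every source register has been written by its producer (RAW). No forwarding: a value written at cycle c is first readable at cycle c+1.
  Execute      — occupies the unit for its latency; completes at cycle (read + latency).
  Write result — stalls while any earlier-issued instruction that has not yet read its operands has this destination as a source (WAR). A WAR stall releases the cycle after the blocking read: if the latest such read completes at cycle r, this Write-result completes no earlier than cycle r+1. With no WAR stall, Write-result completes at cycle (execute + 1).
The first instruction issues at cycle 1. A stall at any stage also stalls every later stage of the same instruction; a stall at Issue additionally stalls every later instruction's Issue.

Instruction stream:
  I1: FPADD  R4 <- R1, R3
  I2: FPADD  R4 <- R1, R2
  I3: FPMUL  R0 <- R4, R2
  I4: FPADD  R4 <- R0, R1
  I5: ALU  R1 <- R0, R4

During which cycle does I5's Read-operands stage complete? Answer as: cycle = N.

[1] I1 dispatched to FPADD
[2] I1 operands ready
[5] I1 complete
[6] R4←I1
[7] I2 dispatched to FPADD
[8] I2 operands ready | I3 dispatched to FPMUL
[11] I2 complete
[12] R4←I2
[13] I3 operands ready | I4 dispatched to FPADD
[14] I5 dispatched to ALU
[18] I3 complete
[19] R0←I3
[20] I4 operands ready
[23] I4 complete
[24] R4←I4
[25] I5 operands ready
[26] I5 complete
[27] R1←I5

cycle = 25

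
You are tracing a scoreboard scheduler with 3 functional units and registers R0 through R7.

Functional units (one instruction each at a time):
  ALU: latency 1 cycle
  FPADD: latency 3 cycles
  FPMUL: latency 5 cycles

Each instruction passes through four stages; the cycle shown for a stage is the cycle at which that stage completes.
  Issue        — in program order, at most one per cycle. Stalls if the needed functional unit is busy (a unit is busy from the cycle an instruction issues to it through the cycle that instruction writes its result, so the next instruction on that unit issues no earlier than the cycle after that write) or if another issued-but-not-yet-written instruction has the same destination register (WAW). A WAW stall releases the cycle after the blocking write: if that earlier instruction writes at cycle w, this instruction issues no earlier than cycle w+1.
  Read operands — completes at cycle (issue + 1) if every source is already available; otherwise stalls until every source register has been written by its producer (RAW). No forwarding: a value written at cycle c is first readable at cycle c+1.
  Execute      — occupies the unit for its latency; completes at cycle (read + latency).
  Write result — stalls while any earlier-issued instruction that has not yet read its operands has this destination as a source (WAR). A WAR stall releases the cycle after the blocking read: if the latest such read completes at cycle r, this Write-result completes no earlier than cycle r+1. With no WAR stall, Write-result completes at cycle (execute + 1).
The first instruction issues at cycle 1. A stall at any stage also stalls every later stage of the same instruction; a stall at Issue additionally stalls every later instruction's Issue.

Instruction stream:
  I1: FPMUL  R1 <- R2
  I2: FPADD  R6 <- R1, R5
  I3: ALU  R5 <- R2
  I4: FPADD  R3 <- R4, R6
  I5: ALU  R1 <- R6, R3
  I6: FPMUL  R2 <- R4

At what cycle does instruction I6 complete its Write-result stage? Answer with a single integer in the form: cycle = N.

[1] issue I1 (FPMUL)
[2] I1 read-ops | issue I2 (FPADD)
[3] issue I3 (ALU)
[4] I3 read-ops
[5] I3 finished on ALU
[7] I1 finished on FPMUL
[8] I1→R1
[9] I2 read-ops
[10] I3→R5
[12] I2 finished on FPADD
[13] I2→R6
[14] issue I4 (FPADD)
[15] I4 read-ops | issue I5 (ALU)
[16] issue I6 (FPMUL)
[17] I6 read-ops
[18] I4 finished on FPADD
[19] I4→R3
[20] I5 read-ops
[21] I5 finished on ALU
[22] I5→R1 | I6 finished on FPMUL
[23] I6→R2

cycle = 23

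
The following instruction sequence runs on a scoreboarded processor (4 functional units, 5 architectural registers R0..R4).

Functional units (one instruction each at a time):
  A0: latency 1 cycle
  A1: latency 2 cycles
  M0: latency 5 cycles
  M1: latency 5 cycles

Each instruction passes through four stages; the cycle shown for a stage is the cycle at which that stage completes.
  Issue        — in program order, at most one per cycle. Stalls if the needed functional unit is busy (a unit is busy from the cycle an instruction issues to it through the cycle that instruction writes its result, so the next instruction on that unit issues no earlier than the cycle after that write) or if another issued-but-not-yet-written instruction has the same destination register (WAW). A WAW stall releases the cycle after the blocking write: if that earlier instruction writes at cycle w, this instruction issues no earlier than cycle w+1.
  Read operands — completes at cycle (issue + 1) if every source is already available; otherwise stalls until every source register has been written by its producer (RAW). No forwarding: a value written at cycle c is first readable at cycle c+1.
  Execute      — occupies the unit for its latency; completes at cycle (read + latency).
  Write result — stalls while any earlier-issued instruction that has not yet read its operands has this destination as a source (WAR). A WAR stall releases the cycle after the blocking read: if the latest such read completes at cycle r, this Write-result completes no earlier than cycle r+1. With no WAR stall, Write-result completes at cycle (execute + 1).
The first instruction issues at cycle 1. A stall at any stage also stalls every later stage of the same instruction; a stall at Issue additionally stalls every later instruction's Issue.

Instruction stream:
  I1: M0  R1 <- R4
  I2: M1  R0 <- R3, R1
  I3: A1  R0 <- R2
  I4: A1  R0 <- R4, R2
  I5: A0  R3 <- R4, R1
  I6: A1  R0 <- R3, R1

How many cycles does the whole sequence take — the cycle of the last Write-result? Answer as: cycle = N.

cycle 1: I1→M0
cycle 2: I1 RO · I2→M1
cycle 7: I1 EX
cycle 8: I1 WR R1
cycle 9: I2 RO
cycle 14: I2 EX
cycle 15: I2 WR R0
cycle 16: I3→A1
cycle 17: I3 RO
cycle 19: I3 EX
cycle 20: I3 WR R0
cycle 21: I4→A1
cycle 22: I4 RO · I5→A0
cycle 23: I5 RO
cycle 24: I4 EX · I5 EX
cycle 25: I4 WR R0 · I5 WR R3
cycle 26: I6→A1
cycle 27: I6 RO
cycle 29: I6 EX
cycle 30: I6 WR R0

cycle = 30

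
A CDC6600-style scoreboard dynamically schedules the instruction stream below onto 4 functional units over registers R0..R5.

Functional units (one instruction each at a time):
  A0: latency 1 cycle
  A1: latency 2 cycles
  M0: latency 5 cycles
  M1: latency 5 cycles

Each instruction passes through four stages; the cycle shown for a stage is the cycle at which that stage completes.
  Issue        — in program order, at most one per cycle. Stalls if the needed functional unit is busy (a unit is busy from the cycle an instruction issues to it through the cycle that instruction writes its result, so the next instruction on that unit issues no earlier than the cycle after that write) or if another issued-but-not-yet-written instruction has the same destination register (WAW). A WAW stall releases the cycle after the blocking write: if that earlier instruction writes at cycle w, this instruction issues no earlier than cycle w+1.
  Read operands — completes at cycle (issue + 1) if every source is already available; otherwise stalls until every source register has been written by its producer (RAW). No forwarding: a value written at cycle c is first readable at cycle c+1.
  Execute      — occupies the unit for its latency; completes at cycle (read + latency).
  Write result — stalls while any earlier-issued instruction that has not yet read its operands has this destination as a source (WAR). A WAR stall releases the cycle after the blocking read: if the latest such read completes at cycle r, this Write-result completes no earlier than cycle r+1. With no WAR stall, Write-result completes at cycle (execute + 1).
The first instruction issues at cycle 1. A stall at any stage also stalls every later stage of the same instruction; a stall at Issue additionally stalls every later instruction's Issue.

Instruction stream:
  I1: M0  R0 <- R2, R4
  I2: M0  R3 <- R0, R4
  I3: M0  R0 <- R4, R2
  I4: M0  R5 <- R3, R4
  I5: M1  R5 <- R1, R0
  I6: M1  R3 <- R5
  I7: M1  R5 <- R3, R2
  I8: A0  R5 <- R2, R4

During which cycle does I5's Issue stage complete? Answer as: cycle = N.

cycle = 33

t=1  issue I1 (M0)
t=2  I1 read-ops
t=7  I1 finished on M0
t=8  I1→R0
t=9  issue I2 (M0)
t=10  I2 read-ops
t=15  I2 finished on M0
t=16  I2→R3
t=17  issue I3 (M0)
t=18  I3 read-ops
t=23  I3 finished on M0
t=24  I3→R0
t=25  issue I4 (M0)
t=26  I4 read-ops
t=31  I4 finished on M0
t=32  I4→R5
t=33  issue I5 (M1)
t=34  I5 read-ops
t=39  I5 finished on M1
t=40  I5→R5
t=41  issue I6 (M1)
t=42  I6 read-ops
t=47  I6 finished on M1
t=48  I6→R3
t=49  issue I7 (M1)
t=50  I7 read-ops
t=55  I7 finished on M1
t=56  I7→R5
t=57  issue I8 (A0)
t=58  I8 read-ops
t=59  I8 finished on A0
t=60  I8→R5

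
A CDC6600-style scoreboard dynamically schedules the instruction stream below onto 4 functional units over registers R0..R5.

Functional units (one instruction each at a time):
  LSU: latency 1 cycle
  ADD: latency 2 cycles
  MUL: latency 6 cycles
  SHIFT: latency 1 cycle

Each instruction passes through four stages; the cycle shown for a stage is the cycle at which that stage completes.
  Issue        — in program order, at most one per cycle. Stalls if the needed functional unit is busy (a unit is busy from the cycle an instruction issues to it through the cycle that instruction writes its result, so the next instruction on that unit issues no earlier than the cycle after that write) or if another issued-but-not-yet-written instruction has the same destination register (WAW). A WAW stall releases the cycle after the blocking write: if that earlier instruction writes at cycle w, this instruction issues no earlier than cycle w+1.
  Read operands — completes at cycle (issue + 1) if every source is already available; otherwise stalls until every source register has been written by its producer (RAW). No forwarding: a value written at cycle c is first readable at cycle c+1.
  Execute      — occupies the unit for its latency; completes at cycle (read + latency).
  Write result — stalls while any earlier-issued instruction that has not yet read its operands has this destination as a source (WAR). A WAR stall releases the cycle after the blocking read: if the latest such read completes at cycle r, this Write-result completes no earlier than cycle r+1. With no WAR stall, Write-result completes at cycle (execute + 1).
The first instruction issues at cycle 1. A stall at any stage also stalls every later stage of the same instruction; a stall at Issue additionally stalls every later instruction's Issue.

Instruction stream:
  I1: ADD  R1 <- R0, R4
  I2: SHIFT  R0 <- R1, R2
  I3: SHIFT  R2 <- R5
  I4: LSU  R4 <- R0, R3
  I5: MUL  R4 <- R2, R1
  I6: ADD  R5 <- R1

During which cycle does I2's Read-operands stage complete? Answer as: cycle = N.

cycle = 6

  I1 | 1 | 2 | 4 | 5
  I2 | 2 | 6 | 7 | 8   RAW R1: wait I1 write@5
  I3 | 9 | 10 | 11 | 12   struct: SHIFT busy until I2 writes@8
  I4 | 10 | 11 | 12 | 13
  I5 | 14 | 15 | 21 | 22   WAW R4: wait I4 write@13
  I6 | 15 | 16 | 18 | 19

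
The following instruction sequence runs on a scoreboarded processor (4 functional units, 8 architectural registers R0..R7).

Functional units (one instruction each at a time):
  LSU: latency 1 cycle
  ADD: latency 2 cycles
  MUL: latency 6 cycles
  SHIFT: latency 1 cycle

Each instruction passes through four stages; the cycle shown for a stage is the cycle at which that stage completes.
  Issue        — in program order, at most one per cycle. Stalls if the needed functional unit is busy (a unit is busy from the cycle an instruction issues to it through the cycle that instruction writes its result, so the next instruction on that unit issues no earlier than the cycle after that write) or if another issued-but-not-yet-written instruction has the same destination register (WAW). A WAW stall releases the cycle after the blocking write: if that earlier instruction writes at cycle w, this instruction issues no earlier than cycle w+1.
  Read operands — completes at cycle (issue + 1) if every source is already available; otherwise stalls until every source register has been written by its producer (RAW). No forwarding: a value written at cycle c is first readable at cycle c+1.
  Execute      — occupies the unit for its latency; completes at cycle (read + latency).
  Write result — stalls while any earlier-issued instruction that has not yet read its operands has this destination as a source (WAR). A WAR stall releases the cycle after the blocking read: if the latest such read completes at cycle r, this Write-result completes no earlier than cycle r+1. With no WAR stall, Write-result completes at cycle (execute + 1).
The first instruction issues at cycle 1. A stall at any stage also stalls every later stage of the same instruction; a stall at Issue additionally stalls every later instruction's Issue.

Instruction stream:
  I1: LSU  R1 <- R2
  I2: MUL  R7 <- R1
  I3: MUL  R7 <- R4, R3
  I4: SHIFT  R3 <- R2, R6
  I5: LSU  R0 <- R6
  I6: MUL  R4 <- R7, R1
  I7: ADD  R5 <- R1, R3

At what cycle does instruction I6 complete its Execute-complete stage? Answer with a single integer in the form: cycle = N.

cycle 1: issue I1 (LSU)
cycle 2: I1 read-ops; issue I2 (MUL)
cycle 3: I1 finished on LSU
cycle 4: I1→R1
cycle 5: I2 read-ops
cycle 11: I2 finished on MUL
cycle 12: I2→R7
cycle 13: issue I3 (MUL)
cycle 14: I3 read-ops; issue I4 (SHIFT)
cycle 15: I4 read-ops; issue I5 (LSU)
cycle 16: I4 finished on SHIFT; I5 read-ops
cycle 17: I4→R3; I5 finished on LSU
cycle 18: I5→R0
cycle 20: I3 finished on MUL
cycle 21: I3→R7
cycle 22: issue I6 (MUL)
cycle 23: I6 read-ops; issue I7 (ADD)
cycle 24: I7 read-ops
cycle 26: I7 finished on ADD
cycle 27: I7→R5
cycle 29: I6 finished on MUL
cycle 30: I6→R4

cycle = 29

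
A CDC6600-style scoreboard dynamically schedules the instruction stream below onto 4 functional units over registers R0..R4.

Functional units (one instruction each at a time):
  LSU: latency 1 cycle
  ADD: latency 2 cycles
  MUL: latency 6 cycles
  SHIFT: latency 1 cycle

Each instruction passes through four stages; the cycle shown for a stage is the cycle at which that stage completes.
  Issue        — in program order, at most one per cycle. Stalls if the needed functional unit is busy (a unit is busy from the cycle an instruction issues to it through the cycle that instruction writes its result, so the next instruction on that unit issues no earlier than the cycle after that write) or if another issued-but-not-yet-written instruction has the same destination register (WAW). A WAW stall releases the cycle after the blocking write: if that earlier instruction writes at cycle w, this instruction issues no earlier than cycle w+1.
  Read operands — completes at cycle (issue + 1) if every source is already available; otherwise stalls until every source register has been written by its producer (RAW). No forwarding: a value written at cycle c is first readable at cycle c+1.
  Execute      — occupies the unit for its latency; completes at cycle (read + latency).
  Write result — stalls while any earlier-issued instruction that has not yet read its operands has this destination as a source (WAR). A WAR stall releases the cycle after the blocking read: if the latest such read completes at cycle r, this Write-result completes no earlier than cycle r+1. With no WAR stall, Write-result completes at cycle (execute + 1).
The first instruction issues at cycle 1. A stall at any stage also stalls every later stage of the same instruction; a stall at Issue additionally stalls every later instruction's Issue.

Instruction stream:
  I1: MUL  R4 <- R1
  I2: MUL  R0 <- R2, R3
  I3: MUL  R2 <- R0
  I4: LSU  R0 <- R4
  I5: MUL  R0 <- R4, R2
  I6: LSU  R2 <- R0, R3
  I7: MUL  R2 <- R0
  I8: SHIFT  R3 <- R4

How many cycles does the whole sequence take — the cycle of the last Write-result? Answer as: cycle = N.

cycle = 48

I1 -> (1, 2, 8, 9)
I2 -> (10, 11, 17, 18)  // struct: MUL busy until I1 writes@9
I3 -> (19, 20, 26, 27)  // struct: MUL busy until I2 writes@18
I4 -> (20, 21, 22, 23)
I5 -> (28, 29, 35, 36)  // struct: MUL busy until I3 writes@27
I6 -> (29, 37, 38, 39)  // RAW R0: wait I5 write@36
I7 -> (40, 41, 47, 48)  // WAW R2: wait I6 write@39
I8 -> (41, 42, 43, 44)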